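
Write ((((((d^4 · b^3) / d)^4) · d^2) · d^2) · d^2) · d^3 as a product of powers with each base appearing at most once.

b^12d^21

((((((d^4 · b^3) / d)^4) · d^2) · d^2) · d^2) · d^3
= ((((((d^4 · b^3)^4) / (d^4)) · d^2) · d^2) · d^2) · d^3    [power of a quotient]
= (((((((d^4)^4) · ((b^3)^4)) / (d^4)) · d^2) · d^2) · d^2) · d^3    [power of a product]
= (((((d^16 · ((b^3)^4)) / (d^4)) · d^2) · d^2) · d^2) · d^3    [power of a power]
= (((((d^16 · b^12) / (d^4)) · d^2) · d^2) · d^2) · d^3    [power of a power]
= b^12d^21    [quotient of powers; product of powers]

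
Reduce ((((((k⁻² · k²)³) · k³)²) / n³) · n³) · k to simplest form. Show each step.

((((((k⁻² · k²)³) · k³)²) / n³) · n³) · k
= ((((((k⁻² · k²)³)²) · ((k³)²)) / n³) · n³) · k    [power of a product]
= (((((k⁻² · k²)⁶) · ((k³)²)) / n³) · n³) · k    [power of a power]
= ((((((k⁻²)⁶) · ((k²)⁶)) · ((k³)²)) / n³) · n³) · k    [power of a product]
= ((((k⁻¹² · ((k²)⁶)) · ((k³)²)) / n³) · n³) · k    [power of a power]
= ((((k⁻¹² · k¹²) · ((k³)²)) / n³) · n³) · k    [power of a power]
= (((k⁰ · ((k³)²)) / n³) · n³) · k    [product of powers]
= (((k⁰ · k⁶) / n³) · n³) · k    [power of a power]
= ((k⁶ / n³) · n³) · k    [product of powers]
= k⁷    [quotient of powers; product of powers]

k⁷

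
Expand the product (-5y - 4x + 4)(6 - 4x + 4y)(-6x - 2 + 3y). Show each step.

-44xy + 100y - 2y^2 + 24x^2y + 132xy^2 - 60y^3 + 208x^2 - 64x - 96x^3 - 48

(-5y - 4x + 4)(6 - 4x + 4y)(-6x - 2 + 3y)
= (-30y + 20xy - 20y^2 - 24x + 16x^2 - 16xy + 24 - 16x + 16y)(-6x - 2 + 3y)    [distributive law]
= (-14y + 4xy - 20y^2 - 40x + 16x^2 + 24)(-6x - 2 + 3y)    [combine like terms]
= 84xy + 28y - 42y^2 - 24x^2y - 8xy + 12xy^2 + 120xy^2 + 40y^2 - 60y^3 + 240x^2 + 80x - 120xy - 96x^3 - 32x^2 + 48x^2y - 144x - 48 + 72y    [distributive law]
= -44xy + 100y - 2y^2 + 24x^2y + 132xy^2 - 60y^3 + 208x^2 - 64x - 96x^3 - 48    [combine like terms]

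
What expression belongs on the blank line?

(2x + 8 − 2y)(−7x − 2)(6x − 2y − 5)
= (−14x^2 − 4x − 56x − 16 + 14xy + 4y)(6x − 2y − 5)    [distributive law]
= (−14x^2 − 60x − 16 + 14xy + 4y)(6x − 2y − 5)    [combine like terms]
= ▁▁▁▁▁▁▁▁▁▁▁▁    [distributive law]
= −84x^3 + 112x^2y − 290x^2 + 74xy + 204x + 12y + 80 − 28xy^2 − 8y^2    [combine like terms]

After distributive law, the bracketed line is:

−84x^3 + 28x^2y + 70x^2 − 360x^2 + 120xy + 300x − 96x + 32y + 80 + 84x^2y − 28xy^2 − 70xy + 24xy − 8y^2 − 20y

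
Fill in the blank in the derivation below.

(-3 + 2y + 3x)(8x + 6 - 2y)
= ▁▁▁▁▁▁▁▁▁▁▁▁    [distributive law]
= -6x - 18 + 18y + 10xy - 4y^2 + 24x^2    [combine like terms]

After distributive law, the bracketed line is:

-24x - 18 + 6y + 16xy + 12y - 4y^2 + 24x^2 + 18x - 6xy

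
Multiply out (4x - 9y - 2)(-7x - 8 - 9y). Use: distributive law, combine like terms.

-28x^2 - 18x + 27xy + 90y + 81y^2 + 16

(4x - 9y - 2)(-7x - 8 - 9y)
= -28x^2 - 32x - 36xy + 63xy + 72y + 81y^2 + 14x + 16 + 18y    [distributive law]
= -28x^2 - 18x + 27xy + 90y + 81y^2 + 16    [combine like terms]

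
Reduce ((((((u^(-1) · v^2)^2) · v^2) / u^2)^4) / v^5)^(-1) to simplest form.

((((((u^(-1) · v^2)^2) · v^2) / u^2)^4) / v^5)^(-1)
= ((((((u^(-1) · v^2)^2) · v^2) / u^2)^4)^(-1)) / ((v^5)^(-1))    [power of a quotient]
= (((((u^(-1) · v^2)^2) · v^2) / u^2)^(-4)) / ((v^5)^(-1))    [power of a power]
= (((((u^(-1) · v^2)^2) · v^2)^(-4)) / ((u^2)^(-4))) / ((v^5)^(-1))    [power of a quotient]
= (((((u^(-1) · v^2)^2)^(-4)) · ((v^2)^(-4))) / ((u^2)^(-4))) / ((v^5)^(-1))    [power of a product]
= ((((u^(-1) · v^2)^(-8)) · ((v^2)^(-4))) / ((u^2)^(-4))) / ((v^5)^(-1))    [power of a power]
= (((((u^(-1))^(-8)) · ((v^2)^(-8))) · ((v^2)^(-4))) / ((u^2)^(-4))) / ((v^5)^(-1))    [power of a product]
= (((u^8 · ((v^2)^(-8))) · ((v^2)^(-4))) / ((u^2)^(-4))) / ((v^5)^(-1))    [power of a power]
= (((u^8 · v^(-16)) · ((v^2)^(-4))) / ((u^2)^(-4))) / ((v^5)^(-1))    [power of a power]
= (((u^8 · v^(-16)) · v^(-8)) / ((u^2)^(-4))) / ((v^5)^(-1))    [power of a power]
= (((u^8 · v^(-16)) · v^(-8)) / u^(-8)) / ((v^5)^(-1))    [power of a power]
= (((u^8 · v^(-16)) · v^(-8)) / u^(-8)) / v^(-5)    [power of a power]
= u^16v^(-19)    [quotient of powers; product of powers]

u^16v^(-19)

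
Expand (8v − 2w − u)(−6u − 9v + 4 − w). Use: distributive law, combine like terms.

−39uv − 72v^2 + 32v + 10vw + 13uw − 8w + 2w^2 + 6u^2 − 4u

(8v − 2w − u)(−6u − 9v + 4 − w)
= −48uv − 72v^2 + 32v − 8vw + 12uw + 18vw − 8w + 2w^2 + 6u^2 + 9uv − 4u + uw    [distributive law]
= −39uv − 72v^2 + 32v + 10vw + 13uw − 8w + 2w^2 + 6u^2 − 4u    [combine like terms]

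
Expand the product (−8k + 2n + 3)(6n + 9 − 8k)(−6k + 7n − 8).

832k^2n − 520kn^2 − 376kn + 64k^2 + 606k − 384k^3 + 84n^3 + 156n^2 − 99n − 216

(−8k + 2n + 3)(6n + 9 − 8k)(−6k + 7n − 8)
= (−48kn − 72k + 64k^2 + 12n^2 + 18n − 16kn + 18n + 27 − 24k)(−6k + 7n − 8)    [distributive law]
= (−64kn − 96k + 64k^2 + 12n^2 + 36n + 27)(−6k + 7n − 8)    [combine like terms]
= 384k^2n − 448kn^2 + 512kn + 576k^2 − 672kn + 768k − 384k^3 + 448k^2n − 512k^2 − 72kn^2 + 84n^3 − 96n^2 − 216kn + 252n^2 − 288n − 162k + 189n − 216    [distributive law]
= 832k^2n − 520kn^2 − 376kn + 64k^2 + 606k − 384k^3 + 84n^3 + 156n^2 − 99n − 216    [combine like terms]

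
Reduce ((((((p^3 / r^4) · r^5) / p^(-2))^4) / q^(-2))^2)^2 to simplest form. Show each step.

((((((p^3 / r^4) · r^5) / p^(-2))^4) / q^(-2))^2)^2
= (((((p^3 / r^4) · r^5) / p^(-2))^4) / q^(-2))^4    [power of a power]
= (((((p^3 / r^4) · r^5) / p^(-2))^4)^4) / ((q^(-2))^4)    [power of a quotient]
= ((((p^3 / r^4) · r^5) / p^(-2))^16) / ((q^(-2))^4)    [power of a power]
= ((((p^3 / r^4) · r^5)^16) / ((p^(-2))^16)) / ((q^(-2))^4)    [power of a quotient]
= ((((p^3 / r^4)^16) · ((r^5)^16)) / ((p^(-2))^16)) / ((q^(-2))^4)    [power of a product]
= (((((p^3)^16) / ((r^4)^16)) · ((r^5)^16)) / ((p^(-2))^16)) / ((q^(-2))^4)    [power of a quotient]
= (((p^48 / ((r^4)^16)) · ((r^5)^16)) / ((p^(-2))^16)) / ((q^(-2))^4)    [power of a power]
= (((p^48 / r^64) · ((r^5)^16)) / ((p^(-2))^16)) / ((q^(-2))^4)    [power of a power]
= (((p^48 / r^64) · r^80) / ((p^(-2))^16)) / ((q^(-2))^4)    [power of a power]
= (((p^48 / r^64) · r^80) / p^(-32)) / ((q^(-2))^4)    [power of a power]
= (((p^48 / r^64) · r^80) / p^(-32)) / q^(-8)    [power of a power]
= p^80q^8r^16    [quotient of powers]

p^80q^8r^16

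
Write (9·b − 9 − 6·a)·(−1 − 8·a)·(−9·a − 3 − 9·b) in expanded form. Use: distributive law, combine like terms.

(9·b − 9 − 6·a)·(−1 − 8·a)·(−9·a − 3 − 9·b)
= (−9·b − 72·a·b + 9 + 72·a + 6·a + 48·a^2)·(−9·a − 3 − 9·b)    [distributive law]
= (−9·b − 72·a·b + 9 + 78·a + 48·a^2)·(−9·a − 3 − 9·b)    [combine like terms]
= 81·a·b + 27·b + 81·b^2 + 648·a^2·b + 216·a·b + 648·a·b^2 − 81·a − 27 − 81·b − 702·a^2 − 234·a − 702·a·b − 432·a^3 − 144·a^2 − 432·a^2·b    [distributive law]
= −405·a·b − 54·b + 81·b^2 + 216·a^2·b + 648·a·b^2 − 315·a − 27 − 846·a^2 − 432·a^3    [combine like terms]

−405·a·b − 54·b + 81·b^2 + 216·a^2·b + 648·a·b^2 − 315·a − 27 − 846·a^2 − 432·a^3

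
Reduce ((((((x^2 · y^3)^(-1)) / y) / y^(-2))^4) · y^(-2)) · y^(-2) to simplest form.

x^(-8)y^(-12)

((((((x^2 · y^3)^(-1)) / y) / y^(-2))^4) · y^(-2)) · y^(-2)
= ((((((x^2 · y^3)^(-1)) / y)^4) / ((y^(-2))^4)) · y^(-2)) · y^(-2)    [power of a quotient]
= ((((((x^2 · y^3)^(-1))^4) / (y^4)) / ((y^(-2))^4)) · y^(-2)) · y^(-2)    [power of a quotient]
= (((((x^2 · y^3)^(-4)) / (y^4)) / ((y^(-2))^4)) · y^(-2)) · y^(-2)    [power of a power]
= ((((((x^2)^(-4)) · ((y^3)^(-4))) / (y^4)) / ((y^(-2))^4)) · y^(-2)) · y^(-2)    [power of a product]
= ((((x^(-8) · ((y^3)^(-4))) / (y^4)) / ((y^(-2))^4)) · y^(-2)) · y^(-2)    [power of a power]
= ((((x^(-8) · y^(-12)) / (y^4)) / ((y^(-2))^4)) · y^(-2)) · y^(-2)    [power of a power]
= ((((x^(-8) · y^(-12)) / y^4) / y^(-8)) · y^(-2)) · y^(-2)    [power of a power]
= x^(-8)y^(-12)    [quotient of powers; product of powers]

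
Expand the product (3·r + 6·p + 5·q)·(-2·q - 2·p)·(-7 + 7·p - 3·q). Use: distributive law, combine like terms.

(3·r + 6·p + 5·q)·(-2·q - 2·p)·(-7 + 7·p - 3·q)
= (-6·q·r - 6·p·r - 12·p·q - 12·p^2 - 10·q^2 - 10·p·q)·(-7 + 7·p - 3·q)    [distributive law]
= (-6·q·r - 6·p·r - 22·p·q - 12·p^2 - 10·q^2)·(-7 + 7·p - 3·q)    [combine like terms]
= 42·q·r - 42·p·q·r + 18·q^2·r + 42·p·r - 42·p^2·r + 18·p·q·r + 154·p·q - 154·p^2·q + 66·p·q^2 + 84·p^2 - 84·p^3 + 36·p^2·q + 70·q^2 - 70·p·q^2 + 30·q^3    [distributive law]
= 42·q·r - 24·p·q·r + 18·q^2·r + 42·p·r - 42·p^2·r + 154·p·q - 118·p^2·q - 4·p·q^2 + 84·p^2 - 84·p^3 + 70·q^2 + 30·q^3    [combine like terms]

42·q·r - 24·p·q·r + 18·q^2·r + 42·p·r - 42·p^2·r + 154·p·q - 118·p^2·q - 4·p·q^2 + 84·p^2 - 84·p^3 + 70·q^2 + 30·q^3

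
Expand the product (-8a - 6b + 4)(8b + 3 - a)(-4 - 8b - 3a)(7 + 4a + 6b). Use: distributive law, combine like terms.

2746ab + 2738a^2b + 7060ab^2 + 3092a^2b^2 + 5184ab^3 + 296a^3b + 340a + 668a^2 + 40a^3 - 96a^4 - 352b^2 + 3168b^3 + 2304b^4 - 1352b - 336

(-8a - 6b + 4)(8b + 3 - a)(-4 - 8b - 3a)(7 + 4a + 6b)
= (-64ab - 24a + 8a^2 - 48b^2 - 18b + 6ab + 32b + 12 - 4a)(-4 - 8b - 3a)(7 + 4a + 6b)    [distributive law]
= (-58ab - 28a + 8a^2 - 48b^2 + 14b + 12)(-4 - 8b - 3a)(7 + 4a + 6b)    [combine like terms]
= (232ab + 464ab^2 + 174a^2b + 112a + 224ab + 84a^2 - 32a^2 - 64a^2b - 24a^3 + 192b^2 + 384b^3 + 144ab^2 - 56b - 112b^2 - 42ab - 48 - 96b - 36a)(7 + 4a + 6b)    [distributive law]
= (414ab + 608ab^2 + 110a^2b + 76a + 52a^2 - 24a^3 + 80b^2 + 384b^3 - 152b - 48)(7 + 4a + 6b)    [combine like terms]
= 2898ab + 1656a^2b + 2484ab^2 + 4256ab^2 + 2432a^2b^2 + 3648ab^3 + 770a^2b + 440a^3b + 660a^2b^2 + 532a + 304a^2 + 456ab + 364a^2 + 208a^3 + 312a^2b - 168a^3 - 96a^4 - 144a^3b + 560b^2 + 320ab^2 + 480b^3 + 2688b^3 + 1536ab^3 + 2304b^4 - 1064b - 608ab - 912b^2 - 336 - 192a - 288b    [distributive law]
= 2746ab + 2738a^2b + 7060ab^2 + 3092a^2b^2 + 5184ab^3 + 296a^3b + 340a + 668a^2 + 40a^3 - 96a^4 - 352b^2 + 3168b^3 + 2304b^4 - 1352b - 336    [combine like terms]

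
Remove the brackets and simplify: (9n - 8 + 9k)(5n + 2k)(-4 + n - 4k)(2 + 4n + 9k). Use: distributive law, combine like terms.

200n² - 790n³ - 2646kn² + 180n⁴ - 63kn³ - 1989k²n² + 1480kn - 1472k²n - 2394k³n + 320n + 128k + 560k² - 216k³ - 648k⁴

(9n - 8 + 9k)(5n + 2k)(-4 + n - 4k)(2 + 4n + 9k)
= (45n² + 18kn - 40n - 16k + 45kn + 18k²)(-4 + n - 4k)(2 + 4n + 9k)    [distributive law]
= (45n² + 63kn - 40n - 16k + 18k²)(-4 + n - 4k)(2 + 4n + 9k)    [combine like terms]
= (-180n² + 45n³ - 180kn² - 252kn + 63kn² - 252k²n + 160n - 40n² + 160kn + 64k - 16kn + 64k² - 72k² + 18k²n - 72k³)(2 + 4n + 9k)    [distributive law]
= (-220n² + 45n³ - 117kn² - 108kn - 234k²n + 160n + 64k - 8k² - 72k³)(2 + 4n + 9k)    [combine like terms]
= -440n² - 880n³ - 1980kn² + 90n³ + 180n⁴ + 405kn³ - 234kn² - 468kn³ - 1053k²n² - 216kn - 432kn² - 972k²n - 468k²n - 936k²n² - 2106k³n + 320n + 640n² + 1440kn + 128k + 256kn + 576k² - 16k² - 32k²n - 72k³ - 144k³ - 288k³n - 648k⁴    [distributive law]
= 200n² - 790n³ - 2646kn² + 180n⁴ - 63kn³ - 1989k²n² + 1480kn - 1472k²n - 2394k³n + 320n + 128k + 560k² - 216k³ - 648k⁴    [combine like terms]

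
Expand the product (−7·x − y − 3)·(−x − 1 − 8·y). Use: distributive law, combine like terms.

(−7·x − y − 3)·(−x − 1 − 8·y)
= 7·x^2 + 7·x + 56·x·y + x·y + y + 8·y^2 + 3·x + 3 + 24·y    [distributive law]
= 7·x^2 + 10·x + 57·x·y + 25·y + 8·y^2 + 3    [combine like terms]

7·x^2 + 10·x + 57·x·y + 25·y + 8·y^2 + 3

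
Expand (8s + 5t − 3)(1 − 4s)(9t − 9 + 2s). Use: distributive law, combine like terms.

(8s + 5t − 3)(1 − 4s)(9t − 9 + 2s)
= (8s − 32s² + 5t − 20st − 3 + 12s)(9t − 9 + 2s)    [distributive law]
= (20s − 32s² + 5t − 20st − 3)(9t − 9 + 2s)    [combine like terms]
= 180st − 180s + 40s² − 288s²t + 288s² − 64s³ + 45t² − 45t + 10st − 180st² + 180st − 40s²t − 27t + 27 − 6s    [distributive law]
= 370st − 186s + 328s² − 328s²t − 64s³ + 45t² − 72t − 180st² + 27    [combine like terms]

370st − 186s + 328s² − 328s²t − 64s³ + 45t² − 72t − 180st² + 27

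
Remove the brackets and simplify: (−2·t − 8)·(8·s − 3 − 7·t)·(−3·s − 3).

48·s^2·t − 138·s·t − 186·t − 42·s·t^2 − 42·t^2 + 192·s^2 + 120·s − 72

(−2·t − 8)·(8·s − 3 − 7·t)·(−3·s − 3)
= (−16·s·t + 6·t + 14·t^2 − 64·s + 24 + 56·t)·(−3·s − 3)    [distributive law]
= (−16·s·t + 62·t + 14·t^2 − 64·s + 24)·(−3·s − 3)    [combine like terms]
= 48·s^2·t + 48·s·t − 186·s·t − 186·t − 42·s·t^2 − 42·t^2 + 192·s^2 + 192·s − 72·s − 72    [distributive law]
= 48·s^2·t − 138·s·t − 186·t − 42·s·t^2 − 42·t^2 + 192·s^2 + 120·s − 72    [combine like terms]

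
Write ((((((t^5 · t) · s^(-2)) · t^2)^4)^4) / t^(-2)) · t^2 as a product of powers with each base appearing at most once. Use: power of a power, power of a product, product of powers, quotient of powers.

s^(-32)t^132

((((((t^5 · t) · s^(-2)) · t^2)^4)^4) / t^(-2)) · t^2
= (((((t^5 · t) · s^(-2)) · t^2)^16) / t^(-2)) · t^2    [power of a power]
= (((((t^5 · t) · s^(-2))^16) · ((t^2)^16)) / t^(-2)) · t^2    [power of a product]
= (((((t^5 · t)^16) · ((s^(-2))^16)) · ((t^2)^16)) / t^(-2)) · t^2    [power of a product]
= ((((((t^5)^16) · (t^16)) · ((s^(-2))^16)) · ((t^2)^16)) / t^(-2)) · t^2    [power of a product]
= ((((t^80 · (t^16)) · ((s^(-2))^16)) · ((t^2)^16)) / t^(-2)) · t^2    [power of a power]
= (((t^96 · ((s^(-2))^16)) · ((t^2)^16)) / t^(-2)) · t^2    [product of powers]
= (((t^96 · s^(-32)) · ((t^2)^16)) / t^(-2)) · t^2    [power of a power]
= (((t^96 · s^(-32)) · t^32) / t^(-2)) · t^2    [power of a power]
= s^(-32)t^132    [quotient of powers; product of powers]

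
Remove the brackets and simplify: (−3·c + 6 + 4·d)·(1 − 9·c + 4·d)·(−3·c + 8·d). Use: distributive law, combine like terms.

171·c^2 − 540·c·d − 81·c^3 + 360·c^2·d − 432·c·d^2 − 18·c + 48·d + 224·d^2 + 128·d^3

(−3·c + 6 + 4·d)·(1 − 9·c + 4·d)·(−3·c + 8·d)
= (−3·c + 27·c^2 − 12·c·d + 6 − 54·c + 24·d + 4·d − 36·c·d + 16·d^2)·(−3·c + 8·d)    [distributive law]
= (−57·c + 27·c^2 − 48·c·d + 6 + 28·d + 16·d^2)·(−3·c + 8·d)    [combine like terms]
= 171·c^2 − 456·c·d − 81·c^3 + 216·c^2·d + 144·c^2·d − 384·c·d^2 − 18·c + 48·d − 84·c·d + 224·d^2 − 48·c·d^2 + 128·d^3    [distributive law]
= 171·c^2 − 540·c·d − 81·c^3 + 360·c^2·d − 432·c·d^2 − 18·c + 48·d + 224·d^2 + 128·d^3    [combine like terms]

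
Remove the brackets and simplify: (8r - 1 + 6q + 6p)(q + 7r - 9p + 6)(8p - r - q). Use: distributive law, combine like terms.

478pqr - 106qr^2 - 56q^2r + 478pr^2 - 56r^3 - 186p^2r + 283pr - 41r^2 - 76qr + 235pq - 35q^2 + 360p^2 - 48p + 6r + 6q + 96pq^2 - 6q^3 - 330p^2q - 432p^3

(8r - 1 + 6q + 6p)(q + 7r - 9p + 6)(8p - r - q)
= (8qr + 56r^2 - 72pr + 48r - q - 7r + 9p - 6 + 6q^2 + 42qr - 54pq + 36q + 6pq + 42pr - 54p^2 + 36p)(8p - r - q)    [distributive law]
= (50qr + 56r^2 - 30pr + 41r + 35q + 45p - 6 + 6q^2 - 48pq - 54p^2)(8p - r - q)    [combine like terms]
= 400pqr - 50qr^2 - 50q^2r + 448pr^2 - 56r^3 - 56qr^2 - 240p^2r + 30pr^2 + 30pqr + 328pr - 41r^2 - 41qr + 280pq - 35qr - 35q^2 + 360p^2 - 45pr - 45pq - 48p + 6r + 6q + 48pq^2 - 6q^2r - 6q^3 - 384p^2q + 48pqr + 48pq^2 - 432p^3 + 54p^2r + 54p^2q    [distributive law]
= 478pqr - 106qr^2 - 56q^2r + 478pr^2 - 56r^3 - 186p^2r + 283pr - 41r^2 - 76qr + 235pq - 35q^2 + 360p^2 - 48p + 6r + 6q + 96pq^2 - 6q^3 - 330p^2q - 432p^3    [combine like terms]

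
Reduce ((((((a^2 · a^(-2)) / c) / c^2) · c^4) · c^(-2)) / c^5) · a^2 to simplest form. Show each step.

a^2c^(-6)

((((((a^2 · a^(-2)) / c) / c^2) · c^4) · c^(-2)) / c^5) · a^2
= (((((a^0 / c) / c^2) · c^4) · c^(-2)) / c^5) · a^2    [product of powers]
= a^2c^(-6)    [quotient of powers; product of powers]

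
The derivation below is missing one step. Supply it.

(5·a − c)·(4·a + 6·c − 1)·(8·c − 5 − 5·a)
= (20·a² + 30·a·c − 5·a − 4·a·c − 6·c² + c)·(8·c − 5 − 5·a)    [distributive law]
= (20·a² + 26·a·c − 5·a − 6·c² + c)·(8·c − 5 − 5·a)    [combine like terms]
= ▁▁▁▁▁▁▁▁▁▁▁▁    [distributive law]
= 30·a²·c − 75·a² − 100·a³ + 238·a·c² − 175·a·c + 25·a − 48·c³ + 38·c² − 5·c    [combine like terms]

Applying distributive law to the line above:

160·a²·c − 100·a² − 100·a³ + 208·a·c² − 130·a·c − 130·a²·c − 40·a·c + 25·a + 25·a² − 48·c³ + 30·c² + 30·a·c² + 8·c² − 5·c − 5·a·c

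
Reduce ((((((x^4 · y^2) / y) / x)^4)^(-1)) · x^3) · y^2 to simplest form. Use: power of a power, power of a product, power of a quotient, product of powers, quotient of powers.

x^(-9)y^(-2)

((((((x^4 · y^2) / y) / x)^4)^(-1)) · x^3) · y^2
= (((((x^4 · y^2) / y) / x)^(-4)) · x^3) · y^2    [power of a power]
= (((((x^4 · y^2) / y)^(-4)) / (x^(-4))) · x^3) · y^2    [power of a quotient]
= (((((x^4 · y^2)^(-4)) / (y^(-4))) / (x^(-4))) · x^3) · y^2    [power of a quotient]
= ((((((x^4)^(-4)) · ((y^2)^(-4))) / (y^(-4))) / (x^(-4))) · x^3) · y^2    [power of a product]
= ((((x^(-16) · ((y^2)^(-4))) / (y^(-4))) / (x^(-4))) · x^3) · y^2    [power of a power]
= ((((x^(-16) · y^(-8)) / (y^(-4))) / (x^(-4))) · x^3) · y^2    [power of a power]
= x^(-9)y^(-2)    [quotient of powers; product of powers]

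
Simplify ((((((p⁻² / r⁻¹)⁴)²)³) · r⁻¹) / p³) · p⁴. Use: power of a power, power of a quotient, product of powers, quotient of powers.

p⁻⁴⁷·r²³

((((((p⁻² / r⁻¹)⁴)²)³) · r⁻¹) / p³) · p⁴
= (((((p⁻² / r⁻¹)⁴)⁶) · r⁻¹) / p³) · p⁴    [power of a power]
= ((((p⁻² / r⁻¹)²⁴) · r⁻¹) / p³) · p⁴    [power of a power]
= (((((p⁻²)²⁴) / ((r⁻¹)²⁴)) · r⁻¹) / p³) · p⁴    [power of a quotient]
= (((p⁻⁴⁸ / ((r⁻¹)²⁴)) · r⁻¹) / p³) · p⁴    [power of a power]
= (((p⁻⁴⁸ / r⁻²⁴) · r⁻¹) / p³) · p⁴    [power of a power]
= p⁻⁴⁷·r²³    [quotient of powers; product of powers]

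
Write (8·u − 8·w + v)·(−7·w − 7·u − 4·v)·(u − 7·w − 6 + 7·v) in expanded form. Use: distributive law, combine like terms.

−56·u³ + 392·u²·w + 336·u² − 431·u²·v + 298·u·v·w + 234·u·v − 277·u·v² + 56·u·w² − 392·w³ − 336·w² + 217·v·w² − 150·v·w + 203·v²·w + 24·v² − 28·v³

(8·u − 8·w + v)·(−7·w − 7·u − 4·v)·(u − 7·w − 6 + 7·v)
= (−56·u·w − 56·u² − 32·u·v + 56·w² + 56·u·w + 32·v·w − 7·v·w − 7·u·v − 4·v²)·(u − 7·w − 6 + 7·v)    [distributive law]
= (−56·u² − 39·u·v + 56·w² + 25·v·w − 4·v²)·(u − 7·w − 6 + 7·v)    [combine like terms]
= −56·u³ + 392·u²·w + 336·u² − 392·u²·v − 39·u²·v + 273·u·v·w + 234·u·v − 273·u·v² + 56·u·w² − 392·w³ − 336·w² + 392·v·w² + 25·u·v·w − 175·v·w² − 150·v·w + 175·v²·w − 4·u·v² + 28·v²·w + 24·v² − 28·v³    [distributive law]
= −56·u³ + 392·u²·w + 336·u² − 431·u²·v + 298·u·v·w + 234·u·v − 277·u·v² + 56·u·w² − 392·w³ − 336·w² + 217·v·w² − 150·v·w + 203·v²·w + 24·v² − 28·v³    [combine like terms]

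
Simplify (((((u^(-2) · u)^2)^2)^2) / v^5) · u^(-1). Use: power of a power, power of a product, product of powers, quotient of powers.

(((((u^(-2) · u)^2)^2)^2) / v^5) · u^(-1)
= ((((u^(-2) · u)^2)^4) / v^5) · u^(-1)    [power of a power]
= (((u^(-2) · u)^8) / v^5) · u^(-1)    [power of a power]
= ((((u^(-2))^8) · (u^8)) / v^5) · u^(-1)    [power of a product]
= ((u^(-16) · (u^8)) / v^5) · u^(-1)    [power of a power]
= (u^(-8) / v^5) · u^(-1)    [product of powers]
= u^(-9)·v^(-5)    [quotient of powers; product of powers]

u^(-9)·v^(-5)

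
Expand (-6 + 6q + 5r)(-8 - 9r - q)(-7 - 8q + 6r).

(-6 + 6q + 5r)(-8 - 9r - q)(-7 - 8q + 6r)
= (48 + 54r + 6q - 48q - 54qr - 6q^2 - 40r - 45r^2 - 5qr)(-7 - 8q + 6r)    [distributive law]
= (48 + 14r - 42q - 59qr - 6q^2 - 45r^2)(-7 - 8q + 6r)    [combine like terms]
= -336 - 384q + 288r - 98r - 112qr + 84r^2 + 294q + 336q^2 - 252qr + 413qr + 472q^2r - 354qr^2 + 42q^2 + 48q^3 - 36q^2r + 315r^2 + 360qr^2 - 270r^3    [distributive law]
= -336 - 90q + 190r + 49qr + 399r^2 + 378q^2 + 436q^2r + 6qr^2 + 48q^3 - 270r^3    [combine like terms]

-336 - 90q + 190r + 49qr + 399r^2 + 378q^2 + 436q^2r + 6qr^2 + 48q^3 - 270r^3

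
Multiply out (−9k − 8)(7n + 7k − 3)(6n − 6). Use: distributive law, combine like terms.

(−9k − 8)(7n + 7k − 3)(6n − 6)
= (−63kn − 63k² + 27k − 56n − 56k + 24)(6n − 6)    [distributive law]
= (−63kn − 63k² − 29k − 56n + 24)(6n − 6)    [combine like terms]
= −378kn² + 378kn − 378k²n + 378k² − 174kn + 174k − 336n² + 336n + 144n − 144    [distributive law]
= −378kn² + 204kn − 378k²n + 378k² + 174k − 336n² + 480n − 144    [combine like terms]

−378kn² + 204kn − 378k²n + 378k² + 174k − 336n² + 480n − 144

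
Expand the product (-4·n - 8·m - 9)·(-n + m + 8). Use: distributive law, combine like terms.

(-4·n - 8·m - 9)·(-n + m + 8)
= 4·n² - 4·m·n - 32·n + 8·m·n - 8·m² - 64·m + 9·n - 9·m - 72    [distributive law]
= 4·n² + 4·m·n - 23·n - 8·m² - 73·m - 72    [combine like terms]

4·n² + 4·m·n - 23·n - 8·m² - 73·m - 72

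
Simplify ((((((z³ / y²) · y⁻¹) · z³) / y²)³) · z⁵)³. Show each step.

((((((z³ / y²) · y⁻¹) · z³) / y²)³) · z⁵)³
= ((((((z³ / y²) · y⁻¹) · z³) / y²)³)³) · ((z⁵)³)    [power of a product]
= (((((z³ / y²) · y⁻¹) · z³) / y²)⁹) · ((z⁵)³)    [power of a power]
= (((((z³ / y²) · y⁻¹) · z³)⁹) / ((y²)⁹)) · ((z⁵)³)    [power of a quotient]
= (((((z³ / y²) · y⁻¹)⁹) · ((z³)⁹)) / ((y²)⁹)) · ((z⁵)³)    [power of a product]
= (((((z³ / y²)⁹) · ((y⁻¹)⁹)) · ((z³)⁹)) / ((y²)⁹)) · ((z⁵)³)    [power of a product]
= ((((((z³)⁹) / ((y²)⁹)) · ((y⁻¹)⁹)) · ((z³)⁹)) / ((y²)⁹)) · ((z⁵)³)    [power of a quotient]
= ((((z²⁷ / ((y²)⁹)) · ((y⁻¹)⁹)) · ((z³)⁹)) / ((y²)⁹)) · ((z⁵)³)    [power of a power]
= ((((z²⁷ / y¹⁸) · ((y⁻¹)⁹)) · ((z³)⁹)) / ((y²)⁹)) · ((z⁵)³)    [power of a power]
= ((((z²⁷ / y¹⁸) · y⁻⁹) · ((z³)⁹)) / ((y²)⁹)) · ((z⁵)³)    [power of a power]
= ((((z²⁷ / y¹⁸) · y⁻⁹) · z²⁷) / ((y²)⁹)) · ((z⁵)³)    [power of a power]
= ((((z²⁷ / y¹⁸) · y⁻⁹) · z²⁷) / y¹⁸) · ((z⁵)³)    [power of a power]
= ((((z²⁷ / y¹⁸) · y⁻⁹) · z²⁷) / y¹⁸) · z¹⁵    [power of a power]
= y⁻⁴⁵·z⁶⁹    [quotient of powers; product of powers]

y⁻⁴⁵·z⁶⁹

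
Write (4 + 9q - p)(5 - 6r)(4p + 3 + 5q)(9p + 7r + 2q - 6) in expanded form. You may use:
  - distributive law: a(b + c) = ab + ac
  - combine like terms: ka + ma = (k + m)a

(4 + 9q - p)(5 - 6r)(4p + 3 + 5q)(9p + 7r + 2q - 6)
= (20 - 24r + 45q - 54qr - 5p + 6pr)(4p + 3 + 5q)(9p + 7r + 2q - 6)    [distributive law]
= (80p + 60 + 100q - 96pr - 72r - 120qr + 180pq + 135q + 225q^2 - 216pqr - 162qr - 270q^2r - 20p^2 - 15p - 25pq + 24p^2r + 18pr + 30pqr)(9p + 7r + 2q - 6)    [distributive law]
= (65p + 60 + 235q - 78pr - 72r - 282qr + 155pq + 225q^2 - 186pqr - 270q^2r - 20p^2 + 24p^2r)(9p + 7r + 2q - 6)    [combine like terms]
= 585p^2 + 455pr + 130pq - 390p + 540p + 420r + 120q - 360 + 2115pq + 1645qr + 470q^2 - 1410q - 702p^2r - 546pr^2 - 156pqr + 468pr - 648pr - 504r^2 - 144qr + 432r - 2538pqr - 1974qr^2 - 564q^2r + 1692qr + 1395p^2q + 1085pqr + 310pq^2 - 930pq + 2025pq^2 + 1575q^2r + 450q^3 - 1350q^2 - 1674p^2qr - 1302pqr^2 - 372pq^2r + 1116pqr - 2430pq^2r - 1890q^2r^2 - 540q^3r + 1620q^2r - 180p^3 - 140p^2r - 40p^2q + 120p^2 + 216p^3r + 168p^2r^2 + 48p^2qr - 144p^2r    [distributive law]
= 705p^2 + 275pr + 1315pq + 150p + 852r - 1290q - 360 + 3193qr - 880q^2 - 986p^2r - 546pr^2 - 493pqr - 504r^2 - 1974qr^2 + 2631q^2r + 1355p^2q + 2335pq^2 + 450q^3 - 1626p^2qr - 1302pqr^2 - 2802pq^2r - 1890q^2r^2 - 540q^3r - 180p^3 + 216p^3r + 168p^2r^2    [combine like terms]

705p^2 + 275pr + 1315pq + 150p + 852r - 1290q - 360 + 3193qr - 880q^2 - 986p^2r - 546pr^2 - 493pqr - 504r^2 - 1974qr^2 + 2631q^2r + 1355p^2q + 2335pq^2 + 450q^3 - 1626p^2qr - 1302pqr^2 - 2802pq^2r - 1890q^2r^2 - 540q^3r - 180p^3 + 216p^3r + 168p^2r^2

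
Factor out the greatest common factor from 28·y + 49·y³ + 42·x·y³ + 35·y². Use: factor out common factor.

7·y(4 + 7·y² + 6·x·y² + 5·y)

28·y + 49·y³ + 42·x·y³ + 35·y²
= 7(4·y + 7·y³ + 6·x·y³ + 5·y²)    [factor out 7]
= 7·y(4 + 7·y² + 6·x·y² + 5·y)    [factor out y]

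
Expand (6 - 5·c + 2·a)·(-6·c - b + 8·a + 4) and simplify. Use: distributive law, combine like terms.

-56·c - 6·b + 56·a + 24 + 30·c^2 + 5·b·c - 52·a·c - 2·a·b + 16·a^2

(6 - 5·c + 2·a)·(-6·c - b + 8·a + 4)
= -36·c - 6·b + 48·a + 24 + 30·c^2 + 5·b·c - 40·a·c - 20·c - 12·a·c - 2·a·b + 16·a^2 + 8·a    [distributive law]
= -56·c - 6·b + 56·a + 24 + 30·c^2 + 5·b·c - 52·a·c - 2·a·b + 16·a^2    [combine like terms]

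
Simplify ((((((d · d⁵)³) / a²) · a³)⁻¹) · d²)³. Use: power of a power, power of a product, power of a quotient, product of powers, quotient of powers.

a⁻³d⁻⁴⁸

((((((d · d⁵)³) / a²) · a³)⁻¹) · d²)³
= ((((((d · d⁵)³) / a²) · a³)⁻¹)³) · ((d²)³)    [power of a product]
= (((((d · d⁵)³) / a²) · a³)⁻³) · ((d²)³)    [power of a power]
= (((((d · d⁵)³) / a²)⁻³) · ((a³)⁻³)) · ((d²)³)    [power of a product]
= (((((d · d⁵)³)⁻³) / ((a²)⁻³)) · ((a³)⁻³)) · ((d²)³)    [power of a quotient]
= ((((d · d⁵)⁻⁹) / ((a²)⁻³)) · ((a³)⁻³)) · ((d²)³)    [power of a power]
= ((((d⁻⁹) · ((d⁵)⁻⁹)) / ((a²)⁻³)) · ((a³)⁻³)) · ((d²)³)    [power of a product]
= (((d⁻⁹ · d⁻⁴⁵) / ((a²)⁻³)) · ((a³)⁻³)) · ((d²)³)    [power of a power]
= ((d⁻⁵⁴ / ((a²)⁻³)) · ((a³)⁻³)) · ((d²)³)    [product of powers]
= ((d⁻⁵⁴ / a⁻⁶) · ((a³)⁻³)) · ((d²)³)    [power of a power]
= ((d⁻⁵⁴ / a⁻⁶) · a⁻⁹) · ((d²)³)    [power of a power]
= ((d⁻⁵⁴ / a⁻⁶) · a⁻⁹) · d⁶    [power of a power]
= a⁻³d⁻⁴⁸    [quotient of powers; product of powers]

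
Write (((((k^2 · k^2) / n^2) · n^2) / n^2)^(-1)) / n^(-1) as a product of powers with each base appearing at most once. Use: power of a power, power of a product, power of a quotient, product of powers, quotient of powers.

k^(-4)n^3

(((((k^2 · k^2) / n^2) · n^2) / n^2)^(-1)) / n^(-1)
= (((((k^2 · k^2) / n^2) · n^2)^(-1)) / ((n^2)^(-1))) / n^(-1)    [power of a quotient]
= (((((k^2 · k^2) / n^2)^(-1)) · ((n^2)^(-1))) / ((n^2)^(-1))) / n^(-1)    [power of a product]
= (((((k^2 · k^2)^(-1)) / ((n^2)^(-1))) · ((n^2)^(-1))) / ((n^2)^(-1))) / n^(-1)    [power of a quotient]
= ((((((k^2)^(-1)) · ((k^2)^(-1))) / ((n^2)^(-1))) · ((n^2)^(-1))) / ((n^2)^(-1))) / n^(-1)    [power of a product]
= ((((k^(-2) · ((k^2)^(-1))) / ((n^2)^(-1))) · ((n^2)^(-1))) / ((n^2)^(-1))) / n^(-1)    [power of a power]
= ((((k^(-2) · k^(-2)) / ((n^2)^(-1))) · ((n^2)^(-1))) / ((n^2)^(-1))) / n^(-1)    [power of a power]
= (((k^(-4) / ((n^2)^(-1))) · ((n^2)^(-1))) / ((n^2)^(-1))) / n^(-1)    [product of powers]
= (((k^(-4) / n^(-2)) · ((n^2)^(-1))) / ((n^2)^(-1))) / n^(-1)    [power of a power]
= (((k^(-4) / n^(-2)) · n^(-2)) / ((n^2)^(-1))) / n^(-1)    [power of a power]
= (((k^(-4) / n^(-2)) · n^(-2)) / n^(-2)) / n^(-1)    [power of a power]
= k^(-4)n^3    [quotient of powers; product of powers]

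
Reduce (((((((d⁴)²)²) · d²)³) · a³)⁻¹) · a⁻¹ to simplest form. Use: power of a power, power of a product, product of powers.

a⁻⁴d⁻⁵⁴

(((((((d⁴)²)²) · d²)³) · a³)⁻¹) · a⁻¹
= (((((((d⁴)²)²) · d²)³)⁻¹) · ((a³)⁻¹)) · a⁻¹    [power of a product]
= ((((((d⁴)²)²) · d²)⁻³) · ((a³)⁻¹)) · a⁻¹    [power of a power]
= ((((((d⁴)²)²)⁻³) · ((d²)⁻³)) · ((a³)⁻¹)) · a⁻¹    [power of a product]
= (((((d⁴)²)⁻⁶) · ((d²)⁻³)) · ((a³)⁻¹)) · a⁻¹    [power of a power]
= ((((d⁴)⁻¹²) · ((d²)⁻³)) · ((a³)⁻¹)) · a⁻¹    [power of a power]
= ((d⁻⁴⁸ · ((d²)⁻³)) · ((a³)⁻¹)) · a⁻¹    [power of a power]
= ((d⁻⁴⁸ · d⁻⁶) · ((a³)⁻¹)) · a⁻¹    [power of a power]
= (d⁻⁵⁴ · ((a³)⁻¹)) · a⁻¹    [product of powers]
= (d⁻⁵⁴ · a⁻³) · a⁻¹    [power of a power]
= a⁻⁴d⁻⁵⁴    [product of powers]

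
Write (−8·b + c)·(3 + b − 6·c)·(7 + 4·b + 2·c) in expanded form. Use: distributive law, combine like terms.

(−8·b + c)·(3 + b − 6·c)·(7 + 4·b + 2·c)
= (−24·b − 8·b² + 48·b·c + 3·c + b·c − 6·c²)·(7 + 4·b + 2·c)    [distributive law]
= (−24·b − 8·b² + 49·b·c + 3·c − 6·c²)·(7 + 4·b + 2·c)    [combine like terms]
= −168·b − 96·b² − 48·b·c − 56·b² − 32·b³ − 16·b²·c + 343·b·c + 196·b²·c + 98·b·c² + 21·c + 12·b·c + 6·c² − 42·c² − 24·b·c² − 12·c³    [distributive law]
= −168·b − 152·b² + 307·b·c − 32·b³ + 180·b²·c + 74·b·c² + 21·c − 36·c² − 12·c³    [combine like terms]

−168·b − 152·b² + 307·b·c − 32·b³ + 180·b²·c + 74·b·c² + 21·c − 36·c² − 12·c³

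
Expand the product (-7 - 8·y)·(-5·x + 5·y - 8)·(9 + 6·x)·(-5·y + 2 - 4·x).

-3231·x·y - 714·x - 2184·x^2 - 2706·x^2·y - 840·x^3 - 2025·y^2 - 1998·y - 1710·x·y^2 + 1008 - 240·x^2·y^2 - 960·x^3·y + 1800·y^3 + 1200·x·y^3

(-7 - 8·y)·(-5·x + 5·y - 8)·(9 + 6·x)·(-5·y + 2 - 4·x)
= (35·x - 35·y + 56 + 40·x·y - 40·y^2 + 64·y)·(9 + 6·x)·(-5·y + 2 - 4·x)    [distributive law]
= (35·x + 29·y + 56 + 40·x·y - 40·y^2)·(9 + 6·x)·(-5·y + 2 - 4·x)    [combine like terms]
= (315·x + 210·x^2 + 261·y + 174·x·y + 504 + 336·x + 360·x·y + 240·x^2·y - 360·y^2 - 240·x·y^2)·(-5·y + 2 - 4·x)    [distributive law]
= (651·x + 210·x^2 + 261·y + 534·x·y + 504 + 240·x^2·y - 360·y^2 - 240·x·y^2)·(-5·y + 2 - 4·x)    [combine like terms]
= -3255·x·y + 1302·x - 2604·x^2 - 1050·x^2·y + 420·x^2 - 840·x^3 - 1305·y^2 + 522·y - 1044·x·y - 2670·x·y^2 + 1068·x·y - 2136·x^2·y - 2520·y + 1008 - 2016·x - 1200·x^2·y^2 + 480·x^2·y - 960·x^3·y + 1800·y^3 - 720·y^2 + 1440·x·y^2 + 1200·x·y^3 - 480·x·y^2 + 960·x^2·y^2    [distributive law]
= -3231·x·y - 714·x - 2184·x^2 - 2706·x^2·y - 840·x^3 - 2025·y^2 - 1998·y - 1710·x·y^2 + 1008 - 240·x^2·y^2 - 960·x^3·y + 1800·y^3 + 1200·x·y^3    [combine like terms]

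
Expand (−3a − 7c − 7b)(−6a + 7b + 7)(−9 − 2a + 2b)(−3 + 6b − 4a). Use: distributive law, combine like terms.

−396a^2 − 170a^2b + 588a^3 − 192a^3b + 144a^4 − 596a^2b^2 − 231ab − 2590ab^2 + 1232ab^3 − 567a − 924ac − 3598abc + 1372a^2c − 1232a^2bc + 336a^3c + 1484ab^2c + 1617bc + 2352b^2c − 588b^3c − 1323c + 1617b^2 + 2352b^3 − 588b^4 − 1323b

(−3a − 7c − 7b)(−6a + 7b + 7)(−9 − 2a + 2b)(−3 + 6b − 4a)
= (18a^2 − 21ab − 21a + 42ac − 49bc − 49c + 42ab − 49b^2 − 49b)(−9 − 2a + 2b)(−3 + 6b − 4a)    [distributive law]
= (18a^2 + 21ab − 21a + 42ac − 49bc − 49c − 49b^2 − 49b)(−9 − 2a + 2b)(−3 + 6b − 4a)    [combine like terms]
= (−162a^2 − 36a^3 + 36a^2b − 189ab − 42a^2b + 42ab^2 + 189a + 42a^2 − 42ab − 378ac − 84a^2c + 84abc + 441bc + 98abc − 98b^2c + 441c + 98ac − 98bc + 441b^2 + 98ab^2 − 98b^3 + 441b + 98ab − 98b^2)(−3 + 6b − 4a)    [distributive law]
= (−120a^2 − 36a^3 − 6a^2b − 133ab + 140ab^2 + 189a − 280ac − 84a^2c + 182abc + 343bc − 98b^2c + 441c + 343b^2 − 98b^3 + 441b)(−3 + 6b − 4a)    [combine like terms]
= 360a^2 − 720a^2b + 480a^3 + 108a^3 − 216a^3b + 144a^4 + 18a^2b − 36a^2b^2 + 24a^3b + 399ab − 798ab^2 + 532a^2b − 420ab^2 + 840ab^3 − 560a^2b^2 − 567a + 1134ab − 756a^2 + 840ac − 1680abc + 1120a^2c + 252a^2c − 504a^2bc + 336a^3c − 546abc + 1092ab^2c − 728a^2bc − 1029bc + 2058b^2c − 1372abc + 294b^2c − 588b^3c + 392ab^2c − 1323c + 2646bc − 1764ac − 1029b^2 + 2058b^3 − 1372ab^2 + 294b^3 − 588b^4 + 392ab^3 − 1323b + 2646b^2 − 1764ab    [distributive law]
= −396a^2 − 170a^2b + 588a^3 − 192a^3b + 144a^4 − 596a^2b^2 − 231ab − 2590ab^2 + 1232ab^3 − 567a − 924ac − 3598abc + 1372a^2c − 1232a^2bc + 336a^3c + 1484ab^2c + 1617bc + 2352b^2c − 588b^3c − 1323c + 1617b^2 + 2352b^3 − 588b^4 − 1323b    [combine like terms]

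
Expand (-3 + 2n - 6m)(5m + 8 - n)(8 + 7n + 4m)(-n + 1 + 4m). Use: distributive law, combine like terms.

299mn - 1368m - 2892m² + 809mn² - 602m²n - 2088m³ + 176n - 192 + 133n² - 131n³ - 160mn³ + 562m²n² - 464m³n + 14n⁴ - 480m⁴

(-3 + 2n - 6m)(5m + 8 - n)(8 + 7n + 4m)(-n + 1 + 4m)
= (-15m - 24 + 3n + 10mn + 16n - 2n² - 30m² - 48m + 6mn)(8 + 7n + 4m)(-n + 1 + 4m)    [distributive law]
= (-63m - 24 + 19n + 16mn - 2n² - 30m²)(8 + 7n + 4m)(-n + 1 + 4m)    [combine like terms]
= (-504m - 441mn - 252m² - 192 - 168n - 96m + 152n + 133n² + 76mn + 128mn + 112mn² + 64m²n - 16n² - 14n³ - 8mn² - 240m² - 210m²n - 120m³)(-n + 1 + 4m)    [distributive law]
= (-600m - 237mn - 492m² - 192 - 16n + 117n² + 104mn² - 146m²n - 14n³ - 120m³)(-n + 1 + 4m)    [combine like terms]
= 600mn - 600m - 2400m² + 237mn² - 237mn - 948m²n + 492m²n - 492m² - 1968m³ + 192n - 192 - 768m + 16n² - 16n - 64mn - 117n³ + 117n² + 468mn² - 104mn³ + 104mn² + 416m²n² + 146m²n² - 146m²n - 584m³n + 14n⁴ - 14n³ - 56mn³ + 120m³n - 120m³ - 480m⁴    [distributive law]
= 299mn - 1368m - 2892m² + 809mn² - 602m²n - 2088m³ + 176n - 192 + 133n² - 131n³ - 160mn³ + 562m²n² - 464m³n + 14n⁴ - 480m⁴    [combine like terms]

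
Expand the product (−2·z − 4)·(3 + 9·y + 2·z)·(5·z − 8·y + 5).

(−2·z − 4)·(3 + 9·y + 2·z)·(5·z − 8·y + 5)
= (−6·z − 18·y·z − 4·z^2 − 12 − 36·y − 8·z)·(5·z − 8·y + 5)    [distributive law]
= (−14·z − 18·y·z − 4·z^2 − 12 − 36·y)·(5·z − 8·y + 5)    [combine like terms]
= −70·z^2 + 112·y·z − 70·z − 90·y·z^2 + 144·y^2·z − 90·y·z − 20·z^3 + 32·y·z^2 − 20·z^2 − 60·z + 96·y − 60 − 180·y·z + 288·y^2 − 180·y    [distributive law]
= −90·z^2 − 158·y·z − 130·z − 58·y·z^2 + 144·y^2·z − 20·z^3 − 84·y − 60 + 288·y^2    [combine like terms]

−90·z^2 − 158·y·z − 130·z − 58·y·z^2 + 144·y^2·z − 20·z^3 − 84·y − 60 + 288·y^2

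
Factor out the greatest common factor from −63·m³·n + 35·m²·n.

7·m²·n(−9·m + 5)

−63·m³·n + 35·m²·n
= 7(−9·m³·n + 5·m²·n)    [factor out 7]
= 7·m²·n(−9·m + 5)    [factor out m²·n]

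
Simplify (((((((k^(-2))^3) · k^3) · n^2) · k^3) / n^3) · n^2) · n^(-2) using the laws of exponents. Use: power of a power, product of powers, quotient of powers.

(((((((k^(-2))^3) · k^3) · n^2) · k^3) / n^3) · n^2) · n^(-2)
= (((((k^(-6) · k^3) · n^2) · k^3) / n^3) · n^2) · n^(-2)    [power of a power]
= ((((k^(-3) · n^2) · k^3) / n^3) · n^2) · n^(-2)    [product of powers]
= n^(-1)    [quotient of powers; product of powers]

n^(-1)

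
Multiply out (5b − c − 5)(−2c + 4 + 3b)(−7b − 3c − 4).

(5b − c − 5)(−2c + 4 + 3b)(−7b − 3c − 4)
= (−10bc + 20b + 15b² + 2c² − 4c − 3bc + 10c − 20 − 15b)(−7b − 3c − 4)    [distributive law]
= (−13bc + 5b + 15b² + 2c² + 6c − 20)(−7b − 3c − 4)    [combine like terms]
= 91b²c + 39bc² + 52bc − 35b² − 15bc − 20b − 105b³ − 45b²c − 60b² − 14bc² − 6c³ − 8c² − 42bc − 18c² − 24c + 140b + 60c + 80    [distributive law]
= 46b²c + 25bc² − 5bc − 95b² + 120b − 105b³ − 6c³ − 26c² + 36c + 80    [combine like terms]

46b²c + 25bc² − 5bc − 95b² + 120b − 105b³ − 6c³ − 26c² + 36c + 80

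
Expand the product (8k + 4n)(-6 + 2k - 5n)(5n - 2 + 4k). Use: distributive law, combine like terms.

(8k + 4n)(-6 + 2k - 5n)(5n - 2 + 4k)
= (-48k + 16k² - 40kn - 24n + 8kn - 20n²)(5n - 2 + 4k)    [distributive law]
= (-48k + 16k² - 32kn - 24n - 20n²)(5n - 2 + 4k)    [combine like terms]
= -240kn + 96k - 192k² + 80k²n - 32k² + 64k³ - 160kn² + 64kn - 128k²n - 120n² + 48n - 96kn - 100n³ + 40n² - 80kn²    [distributive law]
= -272kn + 96k - 224k² - 48k²n + 64k³ - 240kn² - 80n² + 48n - 100n³    [combine like terms]

-272kn + 96k - 224k² - 48k²n + 64k³ - 240kn² - 80n² + 48n - 100n³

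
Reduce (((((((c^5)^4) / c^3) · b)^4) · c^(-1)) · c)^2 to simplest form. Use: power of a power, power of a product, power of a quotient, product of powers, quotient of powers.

(((((((c^5)^4) / c^3) · b)^4) · c^(-1)) · c)^2
= (((((((c^5)^4) / c^3) · b)^4) · c^(-1))^2) · (c^2)    [power of a product]
= (((((((c^5)^4) / c^3) · b)^4)^2) · ((c^(-1))^2)) · (c^2)    [power of a product]
= ((((((c^5)^4) / c^3) · b)^8) · ((c^(-1))^2)) · (c^2)    [power of a power]
= ((((((c^5)^4) / c^3)^8) · (b^8)) · ((c^(-1))^2)) · (c^2)    [power of a product]
= ((((((c^5)^4)^8) / ((c^3)^8)) · (b^8)) · ((c^(-1))^2)) · (c^2)    [power of a quotient]
= (((((c^5)^32) / ((c^3)^8)) · (b^8)) · ((c^(-1))^2)) · (c^2)    [power of a power]
= (((c^160 / ((c^3)^8)) · (b^8)) · ((c^(-1))^2)) · (c^2)    [power of a power]
= (((c^160 / c^24) · (b^8)) · ((c^(-1))^2)) · (c^2)    [power of a power]
= ((c^136 · (b^8)) · ((c^(-1))^2)) · (c^2)    [quotient of powers]
= ((c^136 · b^8) · c^(-2)) · (c^2)    [power of a power]
= b^8·c^136    [product of powers]

b^8·c^136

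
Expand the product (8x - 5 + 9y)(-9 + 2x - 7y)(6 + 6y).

-492x - 720xy + 96x^2 + 96x^2y - 228xy^2 + 270 - 6y - 654y^2 - 378y^3

(8x - 5 + 9y)(-9 + 2x - 7y)(6 + 6y)
= (-72x + 16x^2 - 56xy + 45 - 10x + 35y - 81y + 18xy - 63y^2)(6 + 6y)    [distributive law]
= (-82x + 16x^2 - 38xy + 45 - 46y - 63y^2)(6 + 6y)    [combine like terms]
= -492x - 492xy + 96x^2 + 96x^2y - 228xy - 228xy^2 + 270 + 270y - 276y - 276y^2 - 378y^2 - 378y^3    [distributive law]
= -492x - 720xy + 96x^2 + 96x^2y - 228xy^2 + 270 - 6y - 654y^2 - 378y^3    [combine like terms]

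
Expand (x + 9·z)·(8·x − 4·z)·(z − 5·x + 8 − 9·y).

−332·x^2·z − 40·x^3 + 64·x^2 − 72·x^2·y + 248·x·z^2 + 544·x·z − 612·x·y·z − 36·z^3 − 288·z^2 + 324·y·z^2

(x + 9·z)·(8·x − 4·z)·(z − 5·x + 8 − 9·y)
= (8·x^2 − 4·x·z + 72·x·z − 36·z^2)·(z − 5·x + 8 − 9·y)    [distributive law]
= (8·x^2 + 68·x·z − 36·z^2)·(z − 5·x + 8 − 9·y)    [combine like terms]
= 8·x^2·z − 40·x^3 + 64·x^2 − 72·x^2·y + 68·x·z^2 − 340·x^2·z + 544·x·z − 612·x·y·z − 36·z^3 + 180·x·z^2 − 288·z^2 + 324·y·z^2    [distributive law]
= −332·x^2·z − 40·x^3 + 64·x^2 − 72·x^2·y + 248·x·z^2 + 544·x·z − 612·x·y·z − 36·z^3 − 288·z^2 + 324·y·z^2    [combine like terms]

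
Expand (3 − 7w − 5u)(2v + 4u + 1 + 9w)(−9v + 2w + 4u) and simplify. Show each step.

−54v² − 168vw − 39uv + 94uw + 28u² − 27v + 6w + 12u + 40w² + 126v²w + 539vw² + 581uvw − 398uw² − 332u²w − 126w³ + 90uv² + 140u²v − 80u³

(3 − 7w − 5u)(2v + 4u + 1 + 9w)(−9v + 2w + 4u)
= (6v + 12u + 3 + 27w − 14vw − 28uw − 7w − 63w² − 10uv − 20u² − 5u − 45uw)(−9v + 2w + 4u)    [distributive law]
= (6v + 7u + 3 + 20w − 14vw − 73uw − 63w² − 10uv − 20u²)(−9v + 2w + 4u)    [combine like terms]
= −54v² + 12vw + 24uv − 63uv + 14uw + 28u² − 27v + 6w + 12u − 180vw + 40w² + 80uw + 126v²w − 28vw² − 56uvw + 657uvw − 146uw² − 292u²w + 567vw² − 126w³ − 252uw² + 90uv² − 20uvw − 40u²v + 180u²v − 40u²w − 80u³    [distributive law]
= −54v² − 168vw − 39uv + 94uw + 28u² − 27v + 6w + 12u + 40w² + 126v²w + 539vw² + 581uvw − 398uw² − 332u²w − 126w³ + 90uv² + 140u²v − 80u³    [combine like terms]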